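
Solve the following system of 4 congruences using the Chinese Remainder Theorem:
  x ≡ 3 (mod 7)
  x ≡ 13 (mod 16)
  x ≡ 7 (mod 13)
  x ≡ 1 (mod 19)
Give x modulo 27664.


Product of moduli M = 7 · 16 · 13 · 19 = 27664.
Merge one congruence at a time:
  Start: x ≡ 3 (mod 7).
  Combine with x ≡ 13 (mod 16); new modulus lcm = 112.
    Write x = 3 + 7·t and substitute into x ≡ 13 (mod 16): 7·t ≡ 13 − 3 = 10 (mod 16).
    The inverse of 7 mod 16 is 7 (since 7·7 = 49 = 3·16 + 1), so t ≡ 7·10 = 70 ≡ 6 (mod 16).
    Then x = 3 + 7·6 = 45, valid modulo lcm(7, 16) = 112: x ≡ 45 (mod 112).
  Combine with x ≡ 7 (mod 13); new modulus lcm = 1456.
    Write x = 45 + 112·t and substitute into x ≡ 7 (mod 13): 112·t ≡ 7 − 45 = -38 (mod 13).
    Reduce coefficients mod 13: 8·t ≡ 1 (mod 13).
    The inverse of 8 mod 13 is 5 (since 8·5 = 40 = 3·13 + 1), so t ≡ 5·1 = 5 ≡ 5 (mod 13).
    Then x = 45 + 112·5 = 605, valid modulo lcm(112, 13) = 1456: x ≡ 605 (mod 1456).
  Combine with x ≡ 1 (mod 19); new modulus lcm = 27664.
    Write x = 605 + 1456·t and substitute into x ≡ 1 (mod 19): 1456·t ≡ 1 − 605 = -604 (mod 19).
    Reduce coefficients mod 19: 12·t ≡ 4 (mod 19).
    The inverse of 12 mod 19 is 8 (since 12·8 = 96 = 5·19 + 1), so t ≡ 8·4 = 32 ≡ 13 (mod 19).
    Then x = 605 + 1456·13 = 19533, valid modulo lcm(1456, 19) = 27664: x ≡ 19533 (mod 27664).
Verify against each original: 19533 mod 7 = 3, 19533 mod 16 = 13, 19533 mod 13 = 7, 19533 mod 19 = 1.

x ≡ 19533 (mod 27664).


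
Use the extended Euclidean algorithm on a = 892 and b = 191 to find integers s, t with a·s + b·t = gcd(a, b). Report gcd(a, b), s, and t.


Euclidean algorithm on (892, 191) — divide until remainder is 0:
  892 = 4 · 191 + 128
  191 = 1 · 128 + 63
  128 = 2 · 63 + 2
  63 = 31 · 2 + 1
  2 = 2 · 1 + 0
gcd(892, 191) = 1.
Track Bezout coefficients alongside the remainders: start with r₀ = 892 = a·1 + b·0 (s = 1, t = 0) and r₁ = 191 = a·0 + b·1 (s = 0, t = 1); each new remainder r_{k+1} = r_{k-1} − q_k·r_k inherits s_{k+1} = s_{k-1} − q_k·s_k, t_{k+1} = t_{k-1} − q_k·t_k, so r_k = a·s_k + b·t_k at every step:
  q = 4: r = 128, s = 1 − 4·0 = 1, t = 0 − 4·1 = -4  (check: 892·1 + 191·(-4) = 128)
  q = 1: r = 63, s = 0 − 1·1 = -1, t = 1 − 1·(-4) = 5  (check: 892·(-1) + 191·5 = 63)
  q = 2: r = 2, s = 1 − 2·(-1) = 3, t = -4 − 2·5 = -14  (check: 892·3 + 191·(-14) = 2)
  q = 31: r = 1, s = -1 − 31·3 = -94, t = 5 − 31·(-14) = 439  (check: 892·(-94) + 191·439 = 1)
The row with r = 1 (the gcd) gives the Bezout coefficients s = -94, t = 439.
Result: 892 · (-94) + 191 · (439) = 1.

gcd(892, 191) = 1; s = -94, t = 439 (check: 892·(-94) + 191·439 = 1).


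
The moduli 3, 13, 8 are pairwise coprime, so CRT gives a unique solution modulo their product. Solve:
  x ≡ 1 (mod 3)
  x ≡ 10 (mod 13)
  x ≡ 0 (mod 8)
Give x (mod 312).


Moduli 3, 13, 8 are pairwise coprime; by CRT there is a unique solution modulo M = 3 · 13 · 8 = 312.
Solve pairwise, accumulating the modulus:
  Start with x ≡ 1 (mod 3).
  Combine with x ≡ 10 (mod 13): since gcd(3, 13) = 1, we get a unique residue mod 39.
    Write x = 1 + 3·t and substitute into x ≡ 10 (mod 13): 3·t ≡ 10 − 1 = 9 (mod 13).
    The inverse of 3 mod 13 is 9 (since 3·9 = 27 = 2·13 + 1), so t ≡ 9·9 = 81 ≡ 3 (mod 13).
    Then x = 1 + 3·3 = 10, valid modulo lcm(3, 13) = 39: x ≡ 10 (mod 39).
  Combine with x ≡ 0 (mod 8): since gcd(39, 8) = 1, we get a unique residue mod 312.
    Write x = 10 + 39·t and substitute into x ≡ 0 (mod 8): 39·t ≡ 0 − 10 = -10 (mod 8).
    Reduce coefficients mod 8: 7·t ≡ 6 (mod 8).
    The inverse of 7 mod 8 is 7 (since 7·7 = 49 = 6·8 + 1), so t ≡ 7·6 = 42 ≡ 2 (mod 8).
    Then x = 10 + 39·2 = 88, valid modulo lcm(39, 8) = 312: x ≡ 88 (mod 312).
Verify: 88 mod 3 = 1 ✓, 88 mod 13 = 10 ✓, 88 mod 8 = 0 ✓.

x ≡ 88 (mod 312).


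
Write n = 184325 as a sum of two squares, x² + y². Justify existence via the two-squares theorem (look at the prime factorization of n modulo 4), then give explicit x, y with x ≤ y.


Step 1: Factor n = 184325 = 5^2 · 73 · 101.
Step 2: Check the mod-4 condition on each prime factor: 5 ≡ 1 (mod 4), exponent 2; 73 ≡ 1 (mod 4), exponent 1; 101 ≡ 1 (mod 4), exponent 1.
All primes ≡ 3 (mod 4) appear to even exponent (or don't appear), so by the two-squares theorem n IS expressible as a sum of two squares.
Step 3: Build a representation. Group n = k² · m with k = 5 and m = 73 · 101 = 7373 (a product of primes ≡ 1 (mod 4)); a representation of m scales to one of n via (k·x)² + (k·y)² = k²(x² + y²). Each prime p ≡ 1 (mod 4) is itself a sum of two squares; find a² by testing p − a² for a perfect square:
  73: 73 − 1² = 72, 73 − 2² = 69, 73 − 3² = 64 = 8² ⇒ 73 = 3² + 8².
  101: 101 − 1² = 100 = 10² ⇒ 101 = 1² + 10².
  Combine using the Brahmagupta–Fibonacci identity (a² + b²)(c² + d²) = (ac − bd)² + (ad + bc)² = (ac + bd)² + (ad − bc)²:
  73 · 101 = 7373: from (3² + 8²)(1² + 10²), take (3·1 − 8·10, 3·10 + 8·1) = (3 − 80, 30 + 8) = (-77, 38); dropping signs (only squares matter) gives (77, 38); check 77² + 38² = 5929 + 1444 = 7373 ✓.
  Scale by k = 5: (5·77, 5·38) = (385, 190).
Step 4: Order so x ≤ y and verify: 190² + 385² = 36100 + 148225 = 184325 = n. ✓

n = 184325 = 190² + 385² (one valid representation with x ≤ y).


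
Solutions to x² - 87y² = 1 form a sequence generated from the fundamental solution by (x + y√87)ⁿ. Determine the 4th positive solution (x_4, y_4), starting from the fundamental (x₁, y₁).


Step 1: Find the fundamental solution (x₁, y₁) of x² - 87y² = 1.
  Expand √87 as a continued fraction. a₀ = ⌊√87⌋ = 9; iterate m_{k+1} = d_k·a_k − m_k, d_{k+1} = (87 − m_{k+1}²)/d_k, a_{k+1} = ⌊(a₀ + m_{k+1})/d_{k+1}⌋ (starting m₀ = 0, d₀ = 1), with convergents p_k = a_k·p_{k-1} + p_{k-2}, q_k = a_k·q_{k-1} + q_{k-2} (p₋₁ = 1, q₋₁ = 0):
  k = 0: a₀ = 9; p₀/q₀ = 9/1; p₀² − 87·q₀² = 81 − 87 = -6.
  k = 1: m = 9, d = 6, a = ⌊(9 + 9)/6⌋ = 3; p/q = (3·9 + 1)/(3·1 + 0) = 28/3; p² − 87·q² = 784 − 783 = 1.
  The first convergent with p² − 87·q² = 1 gives the fundamental solution (x₁, y₁) = (28, 3).
Step 2: Apply the recurrence (x_{n+1}, y_{n+1}) = (x₁x_n + 87y₁y_n, x₁y_n + y₁x_n) repeatedly.
  From (x_1, y_1) = (28, 3): x_2 = 28·28 + 87·3·3 = 1567; y_2 = 28·3 + 3·28 = 168.
  From (x_2, y_2) = (1567, 168): x_3 = 28·1567 + 87·3·168 = 87724; y_3 = 28·168 + 3·1567 = 9405.
  From (x_3, y_3) = (87724, 9405): x_4 = 28·87724 + 87·3·9405 = 4910977; y_4 = 28·9405 + 3·87724 = 526512.
Step 3: Verify x_4² - 87·y_4² = 24117695094529 - 24117695094528 = 1 (should be 1). ✓

(x_1, y_1) = (28, 3); (x_4, y_4) = (4910977, 526512).


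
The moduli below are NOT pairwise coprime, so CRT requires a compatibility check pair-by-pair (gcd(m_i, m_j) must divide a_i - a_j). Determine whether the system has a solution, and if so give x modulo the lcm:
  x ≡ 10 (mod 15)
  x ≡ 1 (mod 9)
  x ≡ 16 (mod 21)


Moduli 15, 9, 21 are not pairwise coprime, so CRT works modulo lcm(m_i) when all pairwise compatibility conditions hold.
Pairwise compatibility: gcd(m_i, m_j) must divide a_i - a_j for every pair.
Merge one congruence at a time:
  Start: x ≡ 10 (mod 15).
  Combine with x ≡ 1 (mod 9): gcd(15, 9) = 3; 1 - 10 = -9, which IS divisible by 3, so compatible.
    Write x = 10 + 15·t and substitute into x ≡ 1 (mod 9): 15·t ≡ 1 − 10 = -9 (mod 9).
    Divide the congruence (and modulus) by g = 3: 5·t ≡ -3 (mod 3).
    Reduce coefficients mod 3: 2·t ≡ 0 (mod 3).
    The inverse of 2 mod 3 is 2 (since 2·2 = 4 = 1·3 + 1), so t ≡ 2·0 = 0 ≡ 0 (mod 3).
    Then x = 10 + 15·0 = 10, valid modulo lcm(15, 9) = 45: x ≡ 10 (mod 45).
  Combine with x ≡ 16 (mod 21): gcd(45, 21) = 3; 16 - 10 = 6, which IS divisible by 3, so compatible.
    Write x = 10 + 45·t and substitute into x ≡ 16 (mod 21): 45·t ≡ 16 − 10 = 6 (mod 21).
    Divide the congruence (and modulus) by g = 3: 15·t ≡ 2 (mod 7).
    Reduce coefficients mod 7: 1·t ≡ 2 (mod 7).
    So t ≡ 2 (mod 7).
    Then x = 10 + 45·2 = 100, valid modulo lcm(45, 21) = 315: x ≡ 100 (mod 315).
Verify: 100 mod 15 = 10, 100 mod 9 = 1, 100 mod 21 = 16.

x ≡ 100 (mod 315).


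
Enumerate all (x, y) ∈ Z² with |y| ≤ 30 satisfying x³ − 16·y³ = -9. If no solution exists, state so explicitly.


The equation is x³ - 16y³ = -9. For fixed y, x³ = 16·y³ − 9, so a solution requires the RHS to be a perfect cube.
Strategy: iterate y from -30 to 30, compute RHS = 16·y³ − 9, and check whether it is a (positive or negative) perfect cube.
Check small values of y:
  y = 0: RHS = -9 is not a perfect cube.
  y = 1: RHS = 7 is not a perfect cube.
  y = -1: RHS = -25 is not a perfect cube.
  y = 2: RHS = 119 is not a perfect cube.
  y = -2: RHS = -137 is not a perfect cube.
  y = 3: RHS = 423 is not a perfect cube.
  y = -3: RHS = -441 is not a perfect cube.
Continuing the search up to |y| = 30 finds no solutions either.
No (x, y) in the scanned range satisfies the equation.

No integer solutions with |y| ≤ 30.


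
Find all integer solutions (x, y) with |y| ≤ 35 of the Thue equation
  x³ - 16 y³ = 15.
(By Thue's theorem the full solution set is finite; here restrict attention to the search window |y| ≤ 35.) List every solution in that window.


The equation is x³ - 16y³ = 15. For fixed y, x³ = 16·y³ + 15, so a solution requires the RHS to be a perfect cube.
Strategy: iterate y from -35 to 35, compute RHS = 16·y³ + 15, and check whether it is a (positive or negative) perfect cube.
Check small values of y:
  y = 0: RHS = 15 is not a perfect cube.
  y = 1: RHS = 31 is not a perfect cube.
  y = -1: RHS = -1 = (-1)³ ⇒ x = -1 works.
  y = 2: RHS = 143 is not a perfect cube.
  y = -2: RHS = -113 is not a perfect cube.
  y = 3: RHS = 447 is not a perfect cube.
  y = -3: RHS = -417 is not a perfect cube.
Continuing the search up to |y| = 35 finds no further solutions beyond those listed.
Collected solutions: (-1, -1).

Solutions (with |y| ≤ 35): (-1, -1).


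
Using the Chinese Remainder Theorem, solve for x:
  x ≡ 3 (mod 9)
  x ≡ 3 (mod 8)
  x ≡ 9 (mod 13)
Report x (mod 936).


Moduli 9, 8, 13 are pairwise coprime; by CRT there is a unique solution modulo M = 9 · 8 · 13 = 936.
Solve pairwise, accumulating the modulus:
  Start with x ≡ 3 (mod 9).
  Combine with x ≡ 3 (mod 8): since gcd(9, 8) = 1, we get a unique residue mod 72.
    Write x = 3 + 9·t and substitute into x ≡ 3 (mod 8): 9·t ≡ 3 − 3 = 0 (mod 8).
    Reduce coefficients mod 8: 1·t ≡ 0 (mod 8).
    So t ≡ 0 (mod 8).
    Then x = 3 + 9·0 = 3, valid modulo lcm(9, 8) = 72: x ≡ 3 (mod 72).
  Combine with x ≡ 9 (mod 13): since gcd(72, 13) = 1, we get a unique residue mod 936.
    Write x = 3 + 72·t and substitute into x ≡ 9 (mod 13): 72·t ≡ 9 − 3 = 6 (mod 13).
    Reduce coefficients mod 13: 7·t ≡ 6 (mod 13).
    The inverse of 7 mod 13 is 2 (since 7·2 = 14 = 1·13 + 1), so t ≡ 2·6 = 12 ≡ 12 (mod 13).
    Then x = 3 + 72·12 = 867, valid modulo lcm(72, 13) = 936: x ≡ 867 (mod 936).
Verify: 867 mod 9 = 3 ✓, 867 mod 8 = 3 ✓, 867 mod 13 = 9 ✓.

x ≡ 867 (mod 936).


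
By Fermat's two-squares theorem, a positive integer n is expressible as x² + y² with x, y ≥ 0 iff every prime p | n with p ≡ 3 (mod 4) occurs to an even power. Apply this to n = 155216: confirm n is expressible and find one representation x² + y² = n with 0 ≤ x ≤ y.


Step 1: Factor n = 155216 = 2^4 · 89 · 109.
Step 2: Check the mod-4 condition on each prime factor: 2 = 2 (special); 89 ≡ 1 (mod 4), exponent 1; 109 ≡ 1 (mod 4), exponent 1.
All primes ≡ 3 (mod 4) appear to even exponent (or don't appear), so by the two-squares theorem n IS expressible as a sum of two squares.
Step 3: Build a representation. Group n = k² · m with k = 4 and m = 89 · 109 = 9701 (a product of primes ≡ 1 (mod 4)); a representation of m scales to one of n via (k·x)² + (k·y)² = k²(x² + y²). Each prime p ≡ 1 (mod 4) is itself a sum of two squares; find a² by testing p − a² for a perfect square:
  89: 89 − 1² = 88, 89 − 2² = 85, 89 − 3² = 80, 89 − 4² = 73, 89 − 5² = 64 = 8² ⇒ 89 = 5² + 8².
  109: 109 − 1² = 108, 109 − 2² = 105, 109 − 3² = 100 = 10² ⇒ 109 = 3² + 10².
  Combine using the Brahmagupta–Fibonacci identity (a² + b²)(c² + d²) = (ac − bd)² + (ad + bc)² = (ac + bd)² + (ad − bc)²:
  89 · 109 = 9701: from (5² + 8²)(3² + 10²), take (5·3 − 8·10, 5·10 + 8·3) = (15 − 80, 50 + 24) = (-65, 74); dropping signs (only squares matter) gives (65, 74); check 65² + 74² = 4225 + 5476 = 9701 ✓.
  Scale by k = 4: (4·65, 4·74) = (260, 296).
Step 4: Order so x ≤ y and verify: 260² + 296² = 67600 + 87616 = 155216 = n. ✓

n = 155216 = 260² + 296² (one valid representation with x ≤ y).


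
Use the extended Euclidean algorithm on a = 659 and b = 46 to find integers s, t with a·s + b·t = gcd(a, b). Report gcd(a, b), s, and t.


Euclidean algorithm on (659, 46) — divide until remainder is 0:
  659 = 14 · 46 + 15
  46 = 3 · 15 + 1
  15 = 15 · 1 + 0
gcd(659, 46) = 1.
Track Bezout coefficients alongside the remainders: start with r₀ = 659 = a·1 + b·0 (s = 1, t = 0) and r₁ = 46 = a·0 + b·1 (s = 0, t = 1); each new remainder r_{k+1} = r_{k-1} − q_k·r_k inherits s_{k+1} = s_{k-1} − q_k·s_k, t_{k+1} = t_{k-1} − q_k·t_k, so r_k = a·s_k + b·t_k at every step:
  q = 14: r = 15, s = 1 − 14·0 = 1, t = 0 − 14·1 = -14  (check: 659·1 + 46·(-14) = 15)
  q = 3: r = 1, s = 0 − 3·1 = -3, t = 1 − 3·(-14) = 43  (check: 659·(-3) + 46·43 = 1)
The row with r = 1 (the gcd) gives the Bezout coefficients s = -3, t = 43.
Result: 659 · (-3) + 46 · (43) = 1.

gcd(659, 46) = 1; s = -3, t = 43 (check: 659·(-3) + 46·43 = 1).


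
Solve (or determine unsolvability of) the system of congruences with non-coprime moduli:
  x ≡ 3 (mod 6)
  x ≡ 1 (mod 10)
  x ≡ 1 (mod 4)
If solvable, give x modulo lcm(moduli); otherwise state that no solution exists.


Moduli 6, 10, 4 are not pairwise coprime, so CRT works modulo lcm(m_i) when all pairwise compatibility conditions hold.
Pairwise compatibility: gcd(m_i, m_j) must divide a_i - a_j for every pair.
Merge one congruence at a time:
  Start: x ≡ 3 (mod 6).
  Combine with x ≡ 1 (mod 10): gcd(6, 10) = 2; 1 - 3 = -2, which IS divisible by 2, so compatible.
    Write x = 3 + 6·t and substitute into x ≡ 1 (mod 10): 6·t ≡ 1 − 3 = -2 (mod 10).
    Divide the congruence (and modulus) by g = 2: 3·t ≡ -1 (mod 5).
    Reduce coefficients mod 5: 3·t ≡ 4 (mod 5).
    The inverse of 3 mod 5 is 2 (since 3·2 = 6 = 1·5 + 1), so t ≡ 2·4 = 8 ≡ 3 (mod 5).
    Then x = 3 + 6·3 = 21, valid modulo lcm(6, 10) = 30: x ≡ 21 (mod 30).
  Combine with x ≡ 1 (mod 4): gcd(30, 4) = 2; 1 - 21 = -20, which IS divisible by 2, so compatible.
    Write x = 21 + 30·t and substitute into x ≡ 1 (mod 4): 30·t ≡ 1 − 21 = -20 (mod 4).
    Divide the congruence (and modulus) by g = 2: 15·t ≡ -10 (mod 2).
    Reduce coefficients mod 2: 1·t ≡ 0 (mod 2).
    So t ≡ 0 (mod 2).
    Then x = 21 + 30·0 = 21, valid modulo lcm(30, 4) = 60: x ≡ 21 (mod 60).
Verify: 21 mod 6 = 3, 21 mod 10 = 1, 21 mod 4 = 1.

x ≡ 21 (mod 60).


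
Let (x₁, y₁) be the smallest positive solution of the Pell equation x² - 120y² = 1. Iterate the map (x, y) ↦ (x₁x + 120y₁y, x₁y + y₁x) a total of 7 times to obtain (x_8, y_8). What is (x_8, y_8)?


Step 1: Find the fundamental solution (x₁, y₁) of x² - 120y² = 1.
  Expand √120 as a continued fraction. a₀ = ⌊√120⌋ = 10; iterate m_{k+1} = d_k·a_k − m_k, d_{k+1} = (120 − m_{k+1}²)/d_k, a_{k+1} = ⌊(a₀ + m_{k+1})/d_{k+1}⌋ (starting m₀ = 0, d₀ = 1), with convergents p_k = a_k·p_{k-1} + p_{k-2}, q_k = a_k·q_{k-1} + q_{k-2} (p₋₁ = 1, q₋₁ = 0):
  k = 0: a₀ = 10; p₀/q₀ = 10/1; p₀² − 120·q₀² = 100 − 120 = -20.
  k = 1: m = 10, d = 20, a = ⌊(10 + 10)/20⌋ = 1; p/q = (1·10 + 1)/(1·1 + 0) = 11/1; p² − 120·q² = 121 − 120 = 1.
  The first convergent with p² − 120·q² = 1 gives the fundamental solution (x₁, y₁) = (11, 1).
Step 2: Apply the recurrence (x_{n+1}, y_{n+1}) = (x₁x_n + 120y₁y_n, x₁y_n + y₁x_n) repeatedly.
  From (x_1, y_1) = (11, 1): x_2 = 11·11 + 120·1·1 = 241; y_2 = 11·1 + 1·11 = 22.
  From (x_2, y_2) = (241, 22): x_3 = 11·241 + 120·1·22 = 5291; y_3 = 11·22 + 1·241 = 483.
  From (x_3, y_3) = (5291, 483): x_4 = 11·5291 + 120·1·483 = 116161; y_4 = 11·483 + 1·5291 = 10604.
  From (x_4, y_4) = (116161, 10604): x_5 = 11·116161 + 120·1·10604 = 2550251; y_5 = 11·10604 + 1·116161 = 232805.
  From (x_5, y_5) = (2550251, 232805): x_6 = 11·2550251 + 120·1·232805 = 55989361; y_6 = 11·232805 + 1·2550251 = 5111106.
  From (x_6, y_6) = (55989361, 5111106): x_7 = 11·55989361 + 120·1·5111106 = 1229215691; y_7 = 11·5111106 + 1·55989361 = 112211527.
  From (x_7, y_7) = (1229215691, 112211527): x_8 = 11·1229215691 + 120·1·112211527 = 26986755841; y_8 = 11·112211527 + 1·1229215691 = 2463542488.
Step 3: Verify x_8² - 120·y_8² = 728284990821747617281 - 728284990821747617280 = 1 (should be 1). ✓

(x_1, y_1) = (11, 1); (x_8, y_8) = (26986755841, 2463542488).


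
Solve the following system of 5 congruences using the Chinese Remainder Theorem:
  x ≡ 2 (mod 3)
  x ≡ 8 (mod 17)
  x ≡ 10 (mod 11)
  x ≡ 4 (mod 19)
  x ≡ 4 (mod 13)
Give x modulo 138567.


Product of moduli M = 3 · 17 · 11 · 19 · 13 = 138567.
Merge one congruence at a time:
  Start: x ≡ 2 (mod 3).
  Combine with x ≡ 8 (mod 17); new modulus lcm = 51.
    Write x = 2 + 3·t and substitute into x ≡ 8 (mod 17): 3·t ≡ 8 − 2 = 6 (mod 17).
    The inverse of 3 mod 17 is 6 (since 3·6 = 18 = 1·17 + 1), so t ≡ 6·6 = 36 ≡ 2 (mod 17).
    Then x = 2 + 3·2 = 8, valid modulo lcm(3, 17) = 51: x ≡ 8 (mod 51).
  Combine with x ≡ 10 (mod 11); new modulus lcm = 561.
    Write x = 8 + 51·t and substitute into x ≡ 10 (mod 11): 51·t ≡ 10 − 8 = 2 (mod 11).
    Reduce coefficients mod 11: 7·t ≡ 2 (mod 11).
    The inverse of 7 mod 11 is 8 (since 7·8 = 56 = 5·11 + 1), so t ≡ 8·2 = 16 ≡ 5 (mod 11).
    Then x = 8 + 51·5 = 263, valid modulo lcm(51, 11) = 561: x ≡ 263 (mod 561).
  Combine with x ≡ 4 (mod 19); new modulus lcm = 10659.
    Write x = 263 + 561·t and substitute into x ≡ 4 (mod 19): 561·t ≡ 4 − 263 = -259 (mod 19).
    Reduce coefficients mod 19: 10·t ≡ 7 (mod 19).
    The inverse of 10 mod 19 is 2 (since 10·2 = 20 = 1·19 + 1), so t ≡ 2·7 = 14 ≡ 14 (mod 19).
    Then x = 263 + 561·14 = 8117, valid modulo lcm(561, 19) = 10659: x ≡ 8117 (mod 10659).
  Combine with x ≡ 4 (mod 13); new modulus lcm = 138567.
    Write x = 8117 + 10659·t and substitute into x ≡ 4 (mod 13): 10659·t ≡ 4 − 8117 = -8113 (mod 13).
    Reduce coefficients mod 13: 12·t ≡ 12 (mod 13).
    The inverse of 12 mod 13 is 12 (since 12·12 = 144 = 11·13 + 1), so t ≡ 12·12 = 144 ≡ 1 (mod 13).
    Then x = 8117 + 10659·1 = 18776, valid modulo lcm(10659, 13) = 138567: x ≡ 18776 (mod 138567).
Verify against each original: 18776 mod 3 = 2, 18776 mod 17 = 8, 18776 mod 11 = 10, 18776 mod 19 = 4, 18776 mod 13 = 4.

x ≡ 18776 (mod 138567).


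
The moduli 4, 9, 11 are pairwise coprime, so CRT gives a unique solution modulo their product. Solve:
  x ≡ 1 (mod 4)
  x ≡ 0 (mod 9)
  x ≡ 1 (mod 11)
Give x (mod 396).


Moduli 4, 9, 11 are pairwise coprime; by CRT there is a unique solution modulo M = 4 · 9 · 11 = 396.
Solve pairwise, accumulating the modulus:
  Start with x ≡ 1 (mod 4).
  Combine with x ≡ 0 (mod 9): since gcd(4, 9) = 1, we get a unique residue mod 36.
    Write x = 1 + 4·t and substitute into x ≡ 0 (mod 9): 4·t ≡ 0 − 1 = -1 (mod 9).
    Reduce coefficients mod 9: 4·t ≡ 8 (mod 9).
    The inverse of 4 mod 9 is 7 (since 4·7 = 28 = 3·9 + 1), so t ≡ 7·8 = 56 ≡ 2 (mod 9).
    Then x = 1 + 4·2 = 9, valid modulo lcm(4, 9) = 36: x ≡ 9 (mod 36).
  Combine with x ≡ 1 (mod 11): since gcd(36, 11) = 1, we get a unique residue mod 396.
    Write x = 9 + 36·t and substitute into x ≡ 1 (mod 11): 36·t ≡ 1 − 9 = -8 (mod 11).
    Reduce coefficients mod 11: 3·t ≡ 3 (mod 11).
    The inverse of 3 mod 11 is 4 (since 3·4 = 12 = 1·11 + 1), so t ≡ 4·3 = 12 ≡ 1 (mod 11).
    Then x = 9 + 36·1 = 45, valid modulo lcm(36, 11) = 396: x ≡ 45 (mod 396).
Verify: 45 mod 4 = 1 ✓, 45 mod 9 = 0 ✓, 45 mod 11 = 1 ✓.

x ≡ 45 (mod 396).


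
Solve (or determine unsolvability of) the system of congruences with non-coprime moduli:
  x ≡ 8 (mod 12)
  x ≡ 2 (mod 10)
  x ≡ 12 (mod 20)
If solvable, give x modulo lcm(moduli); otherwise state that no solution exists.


Moduli 12, 10, 20 are not pairwise coprime, so CRT works modulo lcm(m_i) when all pairwise compatibility conditions hold.
Pairwise compatibility: gcd(m_i, m_j) must divide a_i - a_j for every pair.
Merge one congruence at a time:
  Start: x ≡ 8 (mod 12).
  Combine with x ≡ 2 (mod 10): gcd(12, 10) = 2; 2 - 8 = -6, which IS divisible by 2, so compatible.
    Write x = 8 + 12·t and substitute into x ≡ 2 (mod 10): 12·t ≡ 2 − 8 = -6 (mod 10).
    Divide the congruence (and modulus) by g = 2: 6·t ≡ -3 (mod 5).
    Reduce coefficients mod 5: 1·t ≡ 2 (mod 5).
    So t ≡ 2 (mod 5).
    Then x = 8 + 12·2 = 32, valid modulo lcm(12, 10) = 60: x ≡ 32 (mod 60).
  Combine with x ≡ 12 (mod 20): gcd(60, 20) = 20; 12 - 32 = -20, which IS divisible by 20, so compatible.
    Write x = 32 + 60·t and substitute into x ≡ 12 (mod 20): 60·t ≡ 12 − 32 = -20 (mod 20).
    Divide the congruence (and modulus) by g = 20: 3·t ≡ -1 (mod 1).
    Modulo 1 every t works; take t = 0.
    Then x = 32 + 60·0 = 32, valid modulo lcm(60, 20) = 60: x ≡ 32 (mod 60).
Verify: 32 mod 12 = 8, 32 mod 10 = 2, 32 mod 20 = 12.

x ≡ 32 (mod 60).


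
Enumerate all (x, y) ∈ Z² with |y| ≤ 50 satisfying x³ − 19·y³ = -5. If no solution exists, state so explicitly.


The equation is x³ - 19y³ = -5. For fixed y, x³ = 19·y³ − 5, so a solution requires the RHS to be a perfect cube.
Strategy: iterate y from -50 to 50, compute RHS = 19·y³ − 5, and check whether it is a (positive or negative) perfect cube.
Check small values of y:
  y = 0: RHS = -5 is not a perfect cube.
  y = 1: RHS = 14 is not a perfect cube.
  y = -1: RHS = -24 is not a perfect cube.
  y = 2: RHS = 147 is not a perfect cube.
  y = -2: RHS = -157 is not a perfect cube.
  y = 3: RHS = 508 is not a perfect cube.
  y = -3: RHS = -518 is not a perfect cube.
Continuing the search up to |y| = 50 finds no solutions either.
No (x, y) in the scanned range satisfies the equation.

No integer solutions with |y| ≤ 50.


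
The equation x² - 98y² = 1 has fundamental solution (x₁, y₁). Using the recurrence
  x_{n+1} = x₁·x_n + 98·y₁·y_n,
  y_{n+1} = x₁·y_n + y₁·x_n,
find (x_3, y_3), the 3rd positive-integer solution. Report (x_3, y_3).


Step 1: Find the fundamental solution (x₁, y₁) of x² - 98y² = 1.
  Expand √98 as a continued fraction. a₀ = ⌊√98⌋ = 9; iterate m_{k+1} = d_k·a_k − m_k, d_{k+1} = (98 − m_{k+1}²)/d_k, a_{k+1} = ⌊(a₀ + m_{k+1})/d_{k+1}⌋ (starting m₀ = 0, d₀ = 1), with convergents p_k = a_k·p_{k-1} + p_{k-2}, q_k = a_k·q_{k-1} + q_{k-2} (p₋₁ = 1, q₋₁ = 0):
  k = 0: a₀ = 9; p₀/q₀ = 9/1; p₀² − 98·q₀² = 81 − 98 = -17.
  k = 1: m = 9, d = 17, a = ⌊(9 + 9)/17⌋ = 1; p/q = (1·9 + 1)/(1·1 + 0) = 10/1; p² − 98·q² = 100 − 98 = 2.
  k = 2: m = 8, d = 2, a = ⌊(9 + 8)/2⌋ = 8; p/q = (8·10 + 9)/(8·1 + 1) = 89/9; p² − 98·q² = 7921 − 7938 = -17.
  k = 3: m = 8, d = 17, a = ⌊(9 + 8)/17⌋ = 1; p/q = (1·89 + 10)/(1·9 + 1) = 99/10; p² − 98·q² = 9801 − 9800 = 1.
  The first convergent with p² − 98·q² = 1 gives the fundamental solution (x₁, y₁) = (99, 10).
Step 2: Apply the recurrence (x_{n+1}, y_{n+1}) = (x₁x_n + 98y₁y_n, x₁y_n + y₁x_n) repeatedly.
  From (x_1, y_1) = (99, 10): x_2 = 99·99 + 98·10·10 = 19601; y_2 = 99·10 + 10·99 = 1980.
  From (x_2, y_2) = (19601, 1980): x_3 = 99·19601 + 98·10·1980 = 3880899; y_3 = 99·1980 + 10·19601 = 392030.
Step 3: Verify x_3² - 98·y_3² = 15061377048201 - 15061377048200 = 1 (should be 1). ✓

(x_1, y_1) = (99, 10); (x_3, y_3) = (3880899, 392030).


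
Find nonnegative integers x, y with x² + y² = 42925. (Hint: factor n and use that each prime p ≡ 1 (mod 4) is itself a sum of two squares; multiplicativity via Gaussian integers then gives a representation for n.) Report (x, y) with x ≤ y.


Step 1: Factor n = 42925 = 5^2 · 17 · 101.
Step 2: Check the mod-4 condition on each prime factor: 5 ≡ 1 (mod 4), exponent 2; 17 ≡ 1 (mod 4), exponent 1; 101 ≡ 1 (mod 4), exponent 1.
All primes ≡ 3 (mod 4) appear to even exponent (or don't appear), so by the two-squares theorem n IS expressible as a sum of two squares.
Step 3: Build a representation. Group n = k² · m with k = 5 and m = 17 · 101 = 1717 (a product of primes ≡ 1 (mod 4)); a representation of m scales to one of n via (k·x)² + (k·y)² = k²(x² + y²). Each prime p ≡ 1 (mod 4) is itself a sum of two squares; find a² by testing p − a² for a perfect square:
  17: 17 − 1² = 16 = 4² ⇒ 17 = 1² + 4².
  101: 101 − 1² = 100 = 10² ⇒ 101 = 1² + 10².
  Combine using the Brahmagupta–Fibonacci identity (a² + b²)(c² + d²) = (ac − bd)² + (ad + bc)² = (ac + bd)² + (ad − bc)²:
  17 · 101 = 1717: from (1² + 4²)(1² + 10²), take (1·1 − 4·10, 1·10 + 4·1) = (1 − 40, 10 + 4) = (-39, 14); dropping signs (only squares matter) gives (39, 14); check 39² + 14² = 1521 + 196 = 1717 ✓.
  Scale by k = 5: (5·39, 5·14) = (195, 70).
Step 4: Order so x ≤ y and verify: 70² + 195² = 4900 + 38025 = 42925 = n. ✓

n = 42925 = 70² + 195² (one valid representation with x ≤ y).


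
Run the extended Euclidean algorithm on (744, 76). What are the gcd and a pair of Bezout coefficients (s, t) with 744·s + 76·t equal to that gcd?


Euclidean algorithm on (744, 76) — divide until remainder is 0:
  744 = 9 · 76 + 60
  76 = 1 · 60 + 16
  60 = 3 · 16 + 12
  16 = 1 · 12 + 4
  12 = 3 · 4 + 0
gcd(744, 76) = 4.
Track Bezout coefficients alongside the remainders: start with r₀ = 744 = a·1 + b·0 (s = 1, t = 0) and r₁ = 76 = a·0 + b·1 (s = 0, t = 1); each new remainder r_{k+1} = r_{k-1} − q_k·r_k inherits s_{k+1} = s_{k-1} − q_k·s_k, t_{k+1} = t_{k-1} − q_k·t_k, so r_k = a·s_k + b·t_k at every step:
  q = 9: r = 60, s = 1 − 9·0 = 1, t = 0 − 9·1 = -9  (check: 744·1 + 76·(-9) = 60)
  q = 1: r = 16, s = 0 − 1·1 = -1, t = 1 − 1·(-9) = 10  (check: 744·(-1) + 76·10 = 16)
  q = 3: r = 12, s = 1 − 3·(-1) = 4, t = -9 − 3·10 = -39  (check: 744·4 + 76·(-39) = 12)
  q = 1: r = 4, s = -1 − 1·4 = -5, t = 10 − 1·(-39) = 49  (check: 744·(-5) + 76·49 = 4)
The row with r = 4 (the gcd) gives the Bezout coefficients s = -5, t = 49.
Result: 744 · (-5) + 76 · (49) = 4.

gcd(744, 76) = 4; s = -5, t = 49 (check: 744·(-5) + 76·49 = 4).


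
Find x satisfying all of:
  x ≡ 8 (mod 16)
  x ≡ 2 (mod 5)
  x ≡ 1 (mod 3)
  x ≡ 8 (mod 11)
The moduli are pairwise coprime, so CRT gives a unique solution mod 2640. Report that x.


Product of moduli M = 16 · 5 · 3 · 11 = 2640.
Merge one congruence at a time:
  Start: x ≡ 8 (mod 16).
  Combine with x ≡ 2 (mod 5); new modulus lcm = 80.
    Write x = 8 + 16·t and substitute into x ≡ 2 (mod 5): 16·t ≡ 2 − 8 = -6 (mod 5).
    Reduce coefficients mod 5: 1·t ≡ 4 (mod 5).
    So t ≡ 4 (mod 5).
    Then x = 8 + 16·4 = 72, valid modulo lcm(16, 5) = 80: x ≡ 72 (mod 80).
  Combine with x ≡ 1 (mod 3); new modulus lcm = 240.
    Write x = 72 + 80·t and substitute into x ≡ 1 (mod 3): 80·t ≡ 1 − 72 = -71 (mod 3).
    Reduce coefficients mod 3: 2·t ≡ 1 (mod 3).
    The inverse of 2 mod 3 is 2 (since 2·2 = 4 = 1·3 + 1), so t ≡ 2·1 = 2 ≡ 2 (mod 3).
    Then x = 72 + 80·2 = 232, valid modulo lcm(80, 3) = 240: x ≡ 232 (mod 240).
  Combine with x ≡ 8 (mod 11); new modulus lcm = 2640.
    Write x = 232 + 240·t and substitute into x ≡ 8 (mod 11): 240·t ≡ 8 − 232 = -224 (mod 11).
    Reduce coefficients mod 11: 9·t ≡ 7 (mod 11).
    The inverse of 9 mod 11 is 5 (since 9·5 = 45 = 4·11 + 1), so t ≡ 5·7 = 35 ≡ 2 (mod 11).
    Then x = 232 + 240·2 = 712, valid modulo lcm(240, 11) = 2640: x ≡ 712 (mod 2640).
Verify against each original: 712 mod 16 = 8, 712 mod 5 = 2, 712 mod 3 = 1, 712 mod 11 = 8.

x ≡ 712 (mod 2640).


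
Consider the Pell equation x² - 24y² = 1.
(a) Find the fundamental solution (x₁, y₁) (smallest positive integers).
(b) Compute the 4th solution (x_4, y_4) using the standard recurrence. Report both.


Step 1: Find the fundamental solution (x₁, y₁) of x² - 24y² = 1.
  Expand √24 as a continued fraction. a₀ = ⌊√24⌋ = 4; iterate m_{k+1} = d_k·a_k − m_k, d_{k+1} = (24 − m_{k+1}²)/d_k, a_{k+1} = ⌊(a₀ + m_{k+1})/d_{k+1}⌋ (starting m₀ = 0, d₀ = 1), with convergents p_k = a_k·p_{k-1} + p_{k-2}, q_k = a_k·q_{k-1} + q_{k-2} (p₋₁ = 1, q₋₁ = 0):
  k = 0: a₀ = 4; p₀/q₀ = 4/1; p₀² − 24·q₀² = 16 − 24 = -8.
  k = 1: m = 4, d = 8, a = ⌊(4 + 4)/8⌋ = 1; p/q = (1·4 + 1)/(1·1 + 0) = 5/1; p² − 24·q² = 25 − 24 = 1.
  The first convergent with p² − 24·q² = 1 gives the fundamental solution (x₁, y₁) = (5, 1).
Step 2: Apply the recurrence (x_{n+1}, y_{n+1}) = (x₁x_n + 24y₁y_n, x₁y_n + y₁x_n) repeatedly.
  From (x_1, y_1) = (5, 1): x_2 = 5·5 + 24·1·1 = 49; y_2 = 5·1 + 1·5 = 10.
  From (x_2, y_2) = (49, 10): x_3 = 5·49 + 24·1·10 = 485; y_3 = 5·10 + 1·49 = 99.
  From (x_3, y_3) = (485, 99): x_4 = 5·485 + 24·1·99 = 4801; y_4 = 5·99 + 1·485 = 980.
Step 3: Verify x_4² - 24·y_4² = 23049601 - 23049600 = 1 (should be 1). ✓

(x_1, y_1) = (5, 1); (x_4, y_4) = (4801, 980).


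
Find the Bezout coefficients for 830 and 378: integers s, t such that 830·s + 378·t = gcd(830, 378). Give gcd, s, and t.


Euclidean algorithm on (830, 378) — divide until remainder is 0:
  830 = 2 · 378 + 74
  378 = 5 · 74 + 8
  74 = 9 · 8 + 2
  8 = 4 · 2 + 0
gcd(830, 378) = 2.
Track Bezout coefficients alongside the remainders: start with r₀ = 830 = a·1 + b·0 (s = 1, t = 0) and r₁ = 378 = a·0 + b·1 (s = 0, t = 1); each new remainder r_{k+1} = r_{k-1} − q_k·r_k inherits s_{k+1} = s_{k-1} − q_k·s_k, t_{k+1} = t_{k-1} − q_k·t_k, so r_k = a·s_k + b·t_k at every step:
  q = 2: r = 74, s = 1 − 2·0 = 1, t = 0 − 2·1 = -2  (check: 830·1 + 378·(-2) = 74)
  q = 5: r = 8, s = 0 − 5·1 = -5, t = 1 − 5·(-2) = 11  (check: 830·(-5) + 378·11 = 8)
  q = 9: r = 2, s = 1 − 9·(-5) = 46, t = -2 − 9·11 = -101  (check: 830·46 + 378·(-101) = 2)
The row with r = 2 (the gcd) gives the Bezout coefficients s = 46, t = -101.
Result: 830 · (46) + 378 · (-101) = 2.

gcd(830, 378) = 2; s = 46, t = -101 (check: 830·46 + 378·(-101) = 2).


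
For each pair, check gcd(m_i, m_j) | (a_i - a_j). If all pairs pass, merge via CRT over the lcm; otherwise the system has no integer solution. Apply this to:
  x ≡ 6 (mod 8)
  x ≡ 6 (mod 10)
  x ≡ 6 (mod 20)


Moduli 8, 10, 20 are not pairwise coprime, so CRT works modulo lcm(m_i) when all pairwise compatibility conditions hold.
Pairwise compatibility: gcd(m_i, m_j) must divide a_i - a_j for every pair.
Merge one congruence at a time:
  Start: x ≡ 6 (mod 8).
  Combine with x ≡ 6 (mod 10): gcd(8, 10) = 2; 6 - 6 = 0, which IS divisible by 2, so compatible.
    Write x = 6 + 8·t and substitute into x ≡ 6 (mod 10): 8·t ≡ 6 − 6 = 0 (mod 10).
    Divide the congruence (and modulus) by g = 2: 4·t ≡ 0 (mod 5).
    The inverse of 4 mod 5 is 4 (since 4·4 = 16 = 3·5 + 1), so t ≡ 4·0 = 0 ≡ 0 (mod 5).
    Then x = 6 + 8·0 = 6, valid modulo lcm(8, 10) = 40: x ≡ 6 (mod 40).
  Combine with x ≡ 6 (mod 20): gcd(40, 20) = 20; 6 - 6 = 0, which IS divisible by 20, so compatible.
    Write x = 6 + 40·t and substitute into x ≡ 6 (mod 20): 40·t ≡ 6 − 6 = 0 (mod 20).
    Divide the congruence (and modulus) by g = 20: 2·t ≡ 0 (mod 1).
    Modulo 1 every t works; take t = 0.
    Then x = 6 + 40·0 = 6, valid modulo lcm(40, 20) = 40: x ≡ 6 (mod 40).
Verify: 6 mod 8 = 6, 6 mod 10 = 6, 6 mod 20 = 6.

x ≡ 6 (mod 40).


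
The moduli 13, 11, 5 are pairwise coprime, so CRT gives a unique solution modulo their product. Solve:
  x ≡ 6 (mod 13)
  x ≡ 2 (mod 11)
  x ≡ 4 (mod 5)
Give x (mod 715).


Moduli 13, 11, 5 are pairwise coprime; by CRT there is a unique solution modulo M = 13 · 11 · 5 = 715.
Solve pairwise, accumulating the modulus:
  Start with x ≡ 6 (mod 13).
  Combine with x ≡ 2 (mod 11): since gcd(13, 11) = 1, we get a unique residue mod 143.
    Write x = 6 + 13·t and substitute into x ≡ 2 (mod 11): 13·t ≡ 2 − 6 = -4 (mod 11).
    Reduce coefficients mod 11: 2·t ≡ 7 (mod 11).
    The inverse of 2 mod 11 is 6 (since 2·6 = 12 = 1·11 + 1), so t ≡ 6·7 = 42 ≡ 9 (mod 11).
    Then x = 6 + 13·9 = 123, valid modulo lcm(13, 11) = 143: x ≡ 123 (mod 143).
  Combine with x ≡ 4 (mod 5): since gcd(143, 5) = 1, we get a unique residue mod 715.
    Write x = 123 + 143·t and substitute into x ≡ 4 (mod 5): 143·t ≡ 4 − 123 = -119 (mod 5).
    Reduce coefficients mod 5: 3·t ≡ 1 (mod 5).
    The inverse of 3 mod 5 is 2 (since 3·2 = 6 = 1·5 + 1), so t ≡ 2·1 = 2 ≡ 2 (mod 5).
    Then x = 123 + 143·2 = 409, valid modulo lcm(143, 5) = 715: x ≡ 409 (mod 715).
Verify: 409 mod 13 = 6 ✓, 409 mod 11 = 2 ✓, 409 mod 5 = 4 ✓.

x ≡ 409 (mod 715).


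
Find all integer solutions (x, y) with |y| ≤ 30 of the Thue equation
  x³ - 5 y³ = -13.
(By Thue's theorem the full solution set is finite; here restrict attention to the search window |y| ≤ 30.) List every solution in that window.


The equation is x³ - 5y³ = -13. For fixed y, x³ = 5·y³ − 13, so a solution requires the RHS to be a perfect cube.
Strategy: iterate y from -30 to 30, compute RHS = 5·y³ − 13, and check whether it is a (positive or negative) perfect cube.
Check small values of y:
  y = 0: RHS = -13 is not a perfect cube.
  y = 1: RHS = -8 = (-2)³ ⇒ x = -2 works.
  y = -1: RHS = -18 is not a perfect cube.
  y = 2: RHS = 27 = (3)³ ⇒ x = 3 works.
  y = -2: RHS = -53 is not a perfect cube.
  y = 3: RHS = 122 is not a perfect cube.
  y = -3: RHS = -148 is not a perfect cube.
Continuing, at y = -7: RHS = -1728 = (-12)³ ⇒ x = -12 works.
Searching the remaining y in |y| ≤ 30 finds no further solutions.
Collected solutions: (-2, 1), (3, 2), (-12, -7).

Solutions (with |y| ≤ 30): (-2, 1), (3, 2), (-12, -7).


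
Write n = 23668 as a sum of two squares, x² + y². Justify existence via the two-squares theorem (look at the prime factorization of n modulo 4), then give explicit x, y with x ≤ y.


Step 1: Factor n = 23668 = 2^2 · 61 · 97.
Step 2: Check the mod-4 condition on each prime factor: 2 = 2 (special); 61 ≡ 1 (mod 4), exponent 1; 97 ≡ 1 (mod 4), exponent 1.
All primes ≡ 3 (mod 4) appear to even exponent (or don't appear), so by the two-squares theorem n IS expressible as a sum of two squares.
Step 3: Build a representation. Group n = k² · m with k = 2 and m = 61 · 97 = 5917 (a product of primes ≡ 1 (mod 4)); a representation of m scales to one of n via (k·x)² + (k·y)² = k²(x² + y²). Each prime p ≡ 1 (mod 4) is itself a sum of two squares; find a² by testing p − a² for a perfect square:
  61: 61 − 1² = 60, 61 − 2² = 57, 61 − 3² = 52, 61 − 4² = 45, 61 − 5² = 36 = 6² ⇒ 61 = 5² + 6².
  97: 97 − 1² = 96, 97 − 2² = 93, 97 − 3² = 88, 97 − 4² = 81 = 9² ⇒ 97 = 4² + 9².
  Combine using the Brahmagupta–Fibonacci identity (a² + b²)(c² + d²) = (ac − bd)² + (ad + bc)² = (ac + bd)² + (ad − bc)²:
  61 · 97 = 5917: from (5² + 6²)(4² + 9²), take (5·4 − 6·9, 5·9 + 6·4) = (20 − 54, 45 + 24) = (-34, 69); dropping signs (only squares matter) gives (34, 69); check 34² + 69² = 1156 + 4761 = 5917 ✓.
  Scale by k = 2: (2·34, 2·69) = (68, 138).
Step 4: Order so x ≤ y and verify: 68² + 138² = 4624 + 19044 = 23668 = n. ✓

n = 23668 = 68² + 138² (one valid representation with x ≤ y).


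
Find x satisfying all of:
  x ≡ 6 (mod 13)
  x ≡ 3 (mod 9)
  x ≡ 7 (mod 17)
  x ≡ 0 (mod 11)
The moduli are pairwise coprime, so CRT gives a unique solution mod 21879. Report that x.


Product of moduli M = 13 · 9 · 17 · 11 = 21879.
Merge one congruence at a time:
  Start: x ≡ 6 (mod 13).
  Combine with x ≡ 3 (mod 9); new modulus lcm = 117.
    Write x = 6 + 13·t and substitute into x ≡ 3 (mod 9): 13·t ≡ 3 − 6 = -3 (mod 9).
    Reduce coefficients mod 9: 4·t ≡ 6 (mod 9).
    The inverse of 4 mod 9 is 7 (since 4·7 = 28 = 3·9 + 1), so t ≡ 7·6 = 42 ≡ 6 (mod 9).
    Then x = 6 + 13·6 = 84, valid modulo lcm(13, 9) = 117: x ≡ 84 (mod 117).
  Combine with x ≡ 7 (mod 17); new modulus lcm = 1989.
    Write x = 84 + 117·t and substitute into x ≡ 7 (mod 17): 117·t ≡ 7 − 84 = -77 (mod 17).
    Reduce coefficients mod 17: 15·t ≡ 8 (mod 17).
    The inverse of 15 mod 17 is 8 (since 15·8 = 120 = 7·17 + 1), so t ≡ 8·8 = 64 ≡ 13 (mod 17).
    Then x = 84 + 117·13 = 1605, valid modulo lcm(117, 17) = 1989: x ≡ 1605 (mod 1989).
  Combine with x ≡ 0 (mod 11); new modulus lcm = 21879.
    Write x = 1605 + 1989·t and substitute into x ≡ 0 (mod 11): 1989·t ≡ 0 − 1605 = -1605 (mod 11).
    Reduce coefficients mod 11: 9·t ≡ 1 (mod 11).
    The inverse of 9 mod 11 is 5 (since 9·5 = 45 = 4·11 + 1), so t ≡ 5·1 = 5 ≡ 5 (mod 11).
    Then x = 1605 + 1989·5 = 11550, valid modulo lcm(1989, 11) = 21879: x ≡ 11550 (mod 21879).
Verify against each original: 11550 mod 13 = 6, 11550 mod 9 = 3, 11550 mod 17 = 7, 11550 mod 11 = 0.

x ≡ 11550 (mod 21879).


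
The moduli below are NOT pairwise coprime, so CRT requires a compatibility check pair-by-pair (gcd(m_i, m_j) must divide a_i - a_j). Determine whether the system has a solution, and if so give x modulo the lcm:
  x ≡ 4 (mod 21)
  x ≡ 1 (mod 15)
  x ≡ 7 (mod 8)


Moduli 21, 15, 8 are not pairwise coprime, so CRT works modulo lcm(m_i) when all pairwise compatibility conditions hold.
Pairwise compatibility: gcd(m_i, m_j) must divide a_i - a_j for every pair.
Merge one congruence at a time:
  Start: x ≡ 4 (mod 21).
  Combine with x ≡ 1 (mod 15): gcd(21, 15) = 3; 1 - 4 = -3, which IS divisible by 3, so compatible.
    Write x = 4 + 21·t and substitute into x ≡ 1 (mod 15): 21·t ≡ 1 − 4 = -3 (mod 15).
    Divide the congruence (and modulus) by g = 3: 7·t ≡ -1 (mod 5).
    Reduce coefficients mod 5: 2·t ≡ 4 (mod 5).
    The inverse of 2 mod 5 is 3 (since 2·3 = 6 = 1·5 + 1), so t ≡ 3·4 = 12 ≡ 2 (mod 5).
    Then x = 4 + 21·2 = 46, valid modulo lcm(21, 15) = 105: x ≡ 46 (mod 105).
  Combine with x ≡ 7 (mod 8): gcd(105, 8) = 1; 7 - 46 = -39, which IS divisible by 1, so compatible.
    Write x = 46 + 105·t and substitute into x ≡ 7 (mod 8): 105·t ≡ 7 − 46 = -39 (mod 8).
    Reduce coefficients mod 8: 1·t ≡ 1 (mod 8).
    So t ≡ 1 (mod 8).
    Then x = 46 + 105·1 = 151, valid modulo lcm(105, 8) = 840: x ≡ 151 (mod 840).
Verify: 151 mod 21 = 4, 151 mod 15 = 1, 151 mod 8 = 7.

x ≡ 151 (mod 840).


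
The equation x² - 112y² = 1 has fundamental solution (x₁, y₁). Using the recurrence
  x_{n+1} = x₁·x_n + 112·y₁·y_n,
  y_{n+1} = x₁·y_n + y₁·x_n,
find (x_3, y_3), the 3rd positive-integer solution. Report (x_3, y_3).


Step 1: Find the fundamental solution (x₁, y₁) of x² - 112y² = 1.
  Expand √112 as a continued fraction. a₀ = ⌊√112⌋ = 10; iterate m_{k+1} = d_k·a_k − m_k, d_{k+1} = (112 − m_{k+1}²)/d_k, a_{k+1} = ⌊(a₀ + m_{k+1})/d_{k+1}⌋ (starting m₀ = 0, d₀ = 1), with convergents p_k = a_k·p_{k-1} + p_{k-2}, q_k = a_k·q_{k-1} + q_{k-2} (p₋₁ = 1, q₋₁ = 0):
  k = 0: a₀ = 10; p₀/q₀ = 10/1; p₀² − 112·q₀² = 100 − 112 = -12.
  k = 1: m = 10, d = 12, a = ⌊(10 + 10)/12⌋ = 1; p/q = (1·10 + 1)/(1·1 + 0) = 11/1; p² − 112·q² = 121 − 112 = 9.
  k = 2: m = 2, d = 9, a = ⌊(10 + 2)/9⌋ = 1; p/q = (1·11 + 10)/(1·1 + 1) = 21/2; p² − 112·q² = 441 − 448 = -7.
  k = 3: m = 7, d = 7, a = ⌊(10 + 7)/7⌋ = 2; p/q = (2·21 + 11)/(2·2 + 1) = 53/5; p² − 112·q² = 2809 − 2800 = 9.
  k = 4: m = 7, d = 9, a = ⌊(10 + 7)/9⌋ = 1; p/q = (1·53 + 21)/(1·5 + 2) = 74/7; p² − 112·q² = 5476 − 5488 = -12.
  k = 5: m = 2, d = 12, a = ⌊(10 + 2)/12⌋ = 1; p/q = (1·74 + 53)/(1·7 + 5) = 127/12; p² − 112·q² = 16129 − 16128 = 1.
  The first convergent with p² − 112·q² = 1 gives the fundamental solution (x₁, y₁) = (127, 12).
Step 2: Apply the recurrence (x_{n+1}, y_{n+1}) = (x₁x_n + 112y₁y_n, x₁y_n + y₁x_n) repeatedly.
  From (x_1, y_1) = (127, 12): x_2 = 127·127 + 112·12·12 = 32257; y_2 = 127·12 + 12·127 = 3048.
  From (x_2, y_2) = (32257, 3048): x_3 = 127·32257 + 112·12·3048 = 8193151; y_3 = 127·3048 + 12·32257 = 774180.
Step 3: Verify x_3² - 112·y_3² = 67127723308801 - 67127723308800 = 1 (should be 1). ✓

(x_1, y_1) = (127, 12); (x_3, y_3) = (8193151, 774180).
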